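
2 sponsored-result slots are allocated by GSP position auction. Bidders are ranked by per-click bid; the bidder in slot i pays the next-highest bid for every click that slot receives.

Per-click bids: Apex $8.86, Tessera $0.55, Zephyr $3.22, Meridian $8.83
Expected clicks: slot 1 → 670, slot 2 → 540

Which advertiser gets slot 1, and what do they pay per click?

Apex; $8.83 per click

Sorting advertisers: $8.86 (Apex) > $8.83 (Meridian) > $3.22 (Zephyr) > …
Slot 1 goes to the first-ranked bidder, Apex, who pays the next bid down: $8.83/click.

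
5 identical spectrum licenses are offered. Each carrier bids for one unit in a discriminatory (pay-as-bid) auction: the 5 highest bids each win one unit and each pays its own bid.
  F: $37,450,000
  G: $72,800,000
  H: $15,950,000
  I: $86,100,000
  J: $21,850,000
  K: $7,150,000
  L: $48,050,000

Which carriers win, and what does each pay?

Ordering the bids: 86,100,000 (I), 72,800,000 (G), 48,050,000 (L), 37,450,000 (F), 21,850,000 (J), 15,950,000 (H), 7,150,000 (K)
Top 5: I, G, L, F, J.
Each winner pays its own bid: I $86,100,000, G $72,800,000, L $48,050,000, F $37,450,000, J $21,850,000.

I $86,100,000, G $72,800,000, L $48,050,000, F $37,450,000, J $21,850,000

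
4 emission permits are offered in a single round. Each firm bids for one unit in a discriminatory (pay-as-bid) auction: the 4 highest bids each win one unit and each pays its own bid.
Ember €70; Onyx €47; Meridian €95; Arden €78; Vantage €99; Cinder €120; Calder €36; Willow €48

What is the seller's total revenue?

Bids ranked high→low: 120 (Cinder), 99 (Vantage), 95 (Meridian), 78 (Arden), 70 (Ember), 48 (Willow), …
Winners (4 units): Cinder, Vantage, Meridian, Arden.
Total revenue = 120 + 99 + 95 + 78 = €392.

Total revenue: €392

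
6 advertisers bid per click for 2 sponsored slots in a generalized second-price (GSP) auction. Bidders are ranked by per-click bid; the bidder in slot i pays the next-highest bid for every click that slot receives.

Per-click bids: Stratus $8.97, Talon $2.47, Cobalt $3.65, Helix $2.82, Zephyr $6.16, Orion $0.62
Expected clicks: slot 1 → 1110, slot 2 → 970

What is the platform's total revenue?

Sorting advertisers: $8.97 (Stratus) > $6.16 (Zephyr) > $3.65 (Cobalt) > …
Slot 1: Stratus pays $6.16 × 1110 = $6837.60
Slot 2: Zephyr pays $3.65 × 970 = $3540.50
Total = $10378.10

Total revenue: $10378.10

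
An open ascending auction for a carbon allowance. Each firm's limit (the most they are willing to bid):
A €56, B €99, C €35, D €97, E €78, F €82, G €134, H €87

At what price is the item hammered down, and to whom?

Rule: the price rises until one bidder remains; the winner pays the price at which the last rival dropped out.
Limits in order: 134 (G) > 99 (B) > 97 (D) > 87 (H) > 82 (F) > 78 (E) > …
Once the price passes €99, only G is left; the hammer falls at B's limit of €99.

G wins at €99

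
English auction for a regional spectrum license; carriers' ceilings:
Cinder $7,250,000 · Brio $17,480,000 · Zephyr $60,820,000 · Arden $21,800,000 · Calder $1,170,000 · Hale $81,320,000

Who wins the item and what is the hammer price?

Sorting limits: 81,320,000 (Hale) > 60,820,000 (Zephyr) > 21,800,000 (Arden) > 17,480,000 (Brio) > 7,250,000 (Cinder) > 1,170,000 (Calder)
Zephyr is the last rival to drop out, at $60,820,000; Hale remains and wins at that price.

Hale wins at $60,820,000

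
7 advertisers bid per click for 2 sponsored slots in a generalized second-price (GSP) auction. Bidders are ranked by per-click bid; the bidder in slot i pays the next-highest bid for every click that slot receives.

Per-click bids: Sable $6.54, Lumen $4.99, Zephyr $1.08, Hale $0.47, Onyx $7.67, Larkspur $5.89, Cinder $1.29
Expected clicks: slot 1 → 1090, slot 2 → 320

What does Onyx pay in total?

Onyx pays $7128.60

Sorting advertisers: $7.67 (Onyx) > $6.54 (Sable) > $5.89 (Larkspur) > …
Onyx holds slot 1 → pays next bid $6.54 × 1090 clicks = $7128.60.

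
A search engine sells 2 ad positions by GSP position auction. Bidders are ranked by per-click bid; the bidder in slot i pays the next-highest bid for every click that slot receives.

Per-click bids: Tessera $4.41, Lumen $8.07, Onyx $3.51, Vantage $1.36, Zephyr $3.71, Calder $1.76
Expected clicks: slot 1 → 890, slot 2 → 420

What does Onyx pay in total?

Onyx pays $0.00

Per-click bids in order: $8.07 (Lumen) > $4.41 (Tessera) > $3.71 (Zephyr) > …
Onyx ranks below slot 2 → no slot, pays nothing.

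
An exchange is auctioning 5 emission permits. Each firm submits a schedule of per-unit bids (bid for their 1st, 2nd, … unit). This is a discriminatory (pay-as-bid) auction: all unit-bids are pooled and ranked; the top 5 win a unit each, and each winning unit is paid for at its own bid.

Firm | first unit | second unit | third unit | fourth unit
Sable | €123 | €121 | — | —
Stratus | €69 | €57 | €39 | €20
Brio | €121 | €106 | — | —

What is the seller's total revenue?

All unit-bids, highest first — top 5: 123 (Sable-1), 121 (Sable-2), 121 (Brio-1), 106 (Brio-2), 69 (Stratus-1)
Next rejected bid: €57 (not a price — pay-as-bid).
Each winning unit pays its own bid.
Revenue = 123 + 121 + 121 + 106 + 69 = €540.

Total revenue: €540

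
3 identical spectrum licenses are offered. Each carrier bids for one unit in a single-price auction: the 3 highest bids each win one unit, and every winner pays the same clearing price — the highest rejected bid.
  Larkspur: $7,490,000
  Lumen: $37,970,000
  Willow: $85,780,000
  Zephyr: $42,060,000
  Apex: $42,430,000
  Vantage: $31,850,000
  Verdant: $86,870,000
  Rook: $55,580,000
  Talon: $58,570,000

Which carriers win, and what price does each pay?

Ordering the bids: 86,870,000 (Verdant), 85,780,000 (Willow), 58,570,000 (Talon), 55,580,000 (Rook), 42,430,000 (Apex), …
Winners (3 units): Verdant, Willow, Talon.
First losing bid is Rook's $55,580,000, which sets the uniform price.

Verdant, Willow, Talon; each pays $55,580,000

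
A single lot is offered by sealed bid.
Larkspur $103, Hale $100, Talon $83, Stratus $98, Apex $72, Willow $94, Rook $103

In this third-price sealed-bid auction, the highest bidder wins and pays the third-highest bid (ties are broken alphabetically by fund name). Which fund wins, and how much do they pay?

Larkspur pays $100

Bids ranked: 103 (Larkspur) > 103 (Rook) > 100 (Hale) > 98 (Stratus) > 94 (Willow) > 83 (Talon) > …
Tie at $103 → Larkspur wins by tie-break.
Larkspur wins; payment is bid #3 in the ranking = $100.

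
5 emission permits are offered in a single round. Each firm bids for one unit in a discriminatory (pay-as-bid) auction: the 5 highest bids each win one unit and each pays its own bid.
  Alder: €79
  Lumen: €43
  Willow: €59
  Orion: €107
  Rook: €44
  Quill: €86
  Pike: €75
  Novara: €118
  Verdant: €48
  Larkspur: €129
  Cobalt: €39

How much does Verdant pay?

Verdant pays €0

Ordering the bids: 129 (Larkspur), 118 (Novara), 107 (Orion), 86 (Quill), 79 (Alder), 75 (Pike), 59 (Willow), …
Top 5: Larkspur, Novara, Orion, Quill, Alder.
Verdant does not win → €0.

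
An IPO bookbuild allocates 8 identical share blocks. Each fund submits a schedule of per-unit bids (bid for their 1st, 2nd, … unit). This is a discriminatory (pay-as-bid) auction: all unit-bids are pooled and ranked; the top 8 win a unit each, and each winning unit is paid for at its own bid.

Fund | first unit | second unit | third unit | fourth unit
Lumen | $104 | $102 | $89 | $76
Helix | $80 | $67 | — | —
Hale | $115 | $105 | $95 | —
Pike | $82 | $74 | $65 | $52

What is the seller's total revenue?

Total revenue: $772

Pooled unit-bids ranked (top 8): 115 (Hale-1), 105 (Hale-2), 104 (Lumen-1), 102 (Lumen-2), 95 (Hale-3), 89 (Lumen-3), 82 (Pike-1), 80 (Helix-1)
Next rejected bid: $76 (not a price — pay-as-bid).
Each winning unit pays its own bid.
Revenue = 115 + 105 + 104 + 102 + 95 + 89 + 82 + 80 = $772.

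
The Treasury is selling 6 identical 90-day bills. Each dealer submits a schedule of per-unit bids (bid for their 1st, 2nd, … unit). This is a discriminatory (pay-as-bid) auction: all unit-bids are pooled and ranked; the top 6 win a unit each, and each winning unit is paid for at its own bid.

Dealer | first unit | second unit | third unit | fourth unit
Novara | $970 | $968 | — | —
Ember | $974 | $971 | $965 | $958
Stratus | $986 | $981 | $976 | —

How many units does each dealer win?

Ember 2, Novara 1, Stratus 3

Merging the schedules and taking the best 6: 986 (Stratus-1), 981 (Stratus-2), 976 (Stratus-3), 974 (Ember-1), 971 (Ember-2), 970 (Novara-1)
Next rejected bid: $968 (not a price — pay-as-bid).
Allocation: Ember 2, Novara 1, Stratus 3.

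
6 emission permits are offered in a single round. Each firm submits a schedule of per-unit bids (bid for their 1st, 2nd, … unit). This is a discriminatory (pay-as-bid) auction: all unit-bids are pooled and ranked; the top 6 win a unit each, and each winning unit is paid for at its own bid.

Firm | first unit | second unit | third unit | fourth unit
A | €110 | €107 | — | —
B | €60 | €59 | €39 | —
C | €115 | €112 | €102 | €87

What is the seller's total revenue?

Total revenue: €633

All unit-bids, highest first — top 6: 115 (C-1), 112 (C-2), 110 (A-1), 107 (A-2), 102 (C-3), 87 (C-4)
Next rejected bid: €60 (not a price — pay-as-bid).
Each winning unit pays its own bid.
Revenue = 115 + 112 + 110 + 107 + 102 + 87 = €633.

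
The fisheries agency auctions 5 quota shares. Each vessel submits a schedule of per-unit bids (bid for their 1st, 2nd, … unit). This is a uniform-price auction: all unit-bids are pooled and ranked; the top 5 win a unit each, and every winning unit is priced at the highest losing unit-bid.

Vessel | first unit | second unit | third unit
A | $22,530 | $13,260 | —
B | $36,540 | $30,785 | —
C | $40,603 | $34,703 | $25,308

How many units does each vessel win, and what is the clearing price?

Pooled unit-bids ranked (top 5): 40,603 (C-1), 36,540 (B-1), 34,703 (C-2), 30,785 (B-2), 25,308 (C-3)
Highest rejected unit-bid = $22,530.
Allocation: B 2, C 3.

B 2, C 3; clearing price $22,530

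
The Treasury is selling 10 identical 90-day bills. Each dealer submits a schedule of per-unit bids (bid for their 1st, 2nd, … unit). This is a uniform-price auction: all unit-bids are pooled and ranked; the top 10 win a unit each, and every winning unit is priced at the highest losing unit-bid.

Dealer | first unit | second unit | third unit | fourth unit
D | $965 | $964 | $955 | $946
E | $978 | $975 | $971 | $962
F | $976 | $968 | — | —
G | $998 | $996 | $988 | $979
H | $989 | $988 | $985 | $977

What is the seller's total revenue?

Total revenue: $9,750

Pooled unit-bids ranked (top 10): 998 (G-1), 996 (G-2), 989 (H-1), 988 (G-3), 988 (H-2), 985 (H-3), 979 (G-4), 978 (E-1), 977 (H-4), 976 (F-1)
The (k+1)-th unit-bid is $975.
Allocation: E 1, F 1, G 4, H 4. Every unit priced at $975.
Revenue = 10 × 975 = $9,750.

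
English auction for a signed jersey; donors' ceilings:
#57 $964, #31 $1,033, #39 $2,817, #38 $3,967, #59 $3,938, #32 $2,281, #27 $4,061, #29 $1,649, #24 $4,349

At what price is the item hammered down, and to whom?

#24 wins at $4,061

Sorting limits: 4,349 (#24) > 4,061 (#27) > 3,967 (#38) > 3,938 (#59) > 2,817 (#39) > 2,281 (#32) > …
#27 is the last rival to drop out, at $4,061; #24 remains and wins at that price.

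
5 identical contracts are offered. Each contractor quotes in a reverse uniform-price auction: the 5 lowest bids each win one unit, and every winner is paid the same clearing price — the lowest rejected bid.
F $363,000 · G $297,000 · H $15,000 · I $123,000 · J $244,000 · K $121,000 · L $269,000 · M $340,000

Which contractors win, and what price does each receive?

Sorting: 15,000 (H), 121,000 (K), 123,000 (I), 244,000 (J), 269,000 (L), 297,000 (G), 340,000 (M), …
Lowest 5: H, K, I, J, L.
First losing bid is G's $297,000, which sets the uniform price.

H, K, I, J, L; each is paid $297,000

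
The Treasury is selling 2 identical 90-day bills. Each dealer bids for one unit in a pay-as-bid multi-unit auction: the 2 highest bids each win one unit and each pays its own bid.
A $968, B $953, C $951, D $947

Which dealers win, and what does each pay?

A $968, B $953

Ordering the bids: 968 (A), 953 (B), 951 (C), 947 (D)
The 2 highest are A, B.
Each winner pays its own bid: A $968, B $953.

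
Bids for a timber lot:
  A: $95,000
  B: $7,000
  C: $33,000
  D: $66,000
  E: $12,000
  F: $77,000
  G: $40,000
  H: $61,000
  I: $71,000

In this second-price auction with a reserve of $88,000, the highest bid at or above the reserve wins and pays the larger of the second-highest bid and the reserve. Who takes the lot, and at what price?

A pays $88,000

Sorting bids: 95,000 (A) > 77,000 (F) > 71,000 (I) > 66,000 (D) > 61,000 (H) > 40,000 (G) > …
Highest eligible bid: A at $95,000.
max(second-highest $77,000, reserve $88,000) = $88,000.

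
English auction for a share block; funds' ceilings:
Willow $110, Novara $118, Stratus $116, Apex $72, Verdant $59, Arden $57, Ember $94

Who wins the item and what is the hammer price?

Sorting limits: 118 (Novara) > 116 (Stratus) > 110 (Willow) > 94 (Ember) > 72 (Apex) > 59 (Verdant) > …
Stratus is the last rival to drop out, at $116; Novara remains and wins at that price.

Novara wins at $116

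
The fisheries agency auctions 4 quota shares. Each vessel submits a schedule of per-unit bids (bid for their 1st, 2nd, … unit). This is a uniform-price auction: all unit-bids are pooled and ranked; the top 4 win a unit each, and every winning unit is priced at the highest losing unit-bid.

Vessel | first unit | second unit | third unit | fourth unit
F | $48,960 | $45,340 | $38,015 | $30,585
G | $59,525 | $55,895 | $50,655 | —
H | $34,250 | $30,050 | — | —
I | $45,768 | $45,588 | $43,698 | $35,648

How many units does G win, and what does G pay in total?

G: 3 units, pays $137,304

Merging the schedules and taking the best 4: 59,525 (G-1), 55,895 (G-2), 50,655 (G-3), 48,960 (F-1)
Highest rejected unit-bid = $45,768.
G wins 3 unit(s) at $45,768 each.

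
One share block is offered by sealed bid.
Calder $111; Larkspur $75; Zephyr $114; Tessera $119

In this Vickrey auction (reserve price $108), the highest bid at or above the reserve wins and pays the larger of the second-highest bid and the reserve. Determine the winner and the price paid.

Tessera pays $114

Bids ranked: 119 (Tessera) > 114 (Zephyr) > 111 (Calder) > 75 (Larkspur)
Highest eligible bid: Tessera at $119.
Second-highest bid $114 exceeds the reserve $108 → payment $114.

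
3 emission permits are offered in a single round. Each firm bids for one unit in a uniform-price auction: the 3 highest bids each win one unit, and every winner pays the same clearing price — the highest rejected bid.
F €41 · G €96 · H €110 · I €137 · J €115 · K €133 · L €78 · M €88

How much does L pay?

L pays €0

Sorting: 137 (I), 133 (K), 115 (J), 110 (H), 96 (G), …
The 3 highest are I, K, J.
Highest unsuccessful bid: €110 → clearing price.
L does not win → pays €0.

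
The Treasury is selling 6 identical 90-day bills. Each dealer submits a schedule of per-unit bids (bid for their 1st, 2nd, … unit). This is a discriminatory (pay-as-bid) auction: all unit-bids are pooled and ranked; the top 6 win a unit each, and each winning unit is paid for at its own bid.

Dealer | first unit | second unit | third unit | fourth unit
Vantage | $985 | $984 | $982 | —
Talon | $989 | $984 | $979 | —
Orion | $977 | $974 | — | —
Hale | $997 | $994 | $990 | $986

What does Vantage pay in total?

Vantage pays $985

All unit-bids, highest first — top 6: 997 (Hale-1), 994 (Hale-2), 990 (Hale-3), 989 (Talon-1), 986 (Hale-4), 985 (Vantage-1)
Next rejected bid: $984 (not a price — pay-as-bid).
Vantage's winning unit-bids: 985 = $985.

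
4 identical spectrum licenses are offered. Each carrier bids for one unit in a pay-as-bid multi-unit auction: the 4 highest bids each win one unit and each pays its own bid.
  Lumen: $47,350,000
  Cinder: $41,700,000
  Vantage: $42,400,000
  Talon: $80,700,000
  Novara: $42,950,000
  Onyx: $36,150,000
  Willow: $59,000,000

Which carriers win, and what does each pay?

Talon $80,700,000, Willow $59,000,000, Lumen $47,350,000, Novara $42,950,000

Bids ranked high→low: 80,700,000 (Talon), 59,000,000 (Willow), 47,350,000 (Lumen), 42,950,000 (Novara), 42,400,000 (Vantage), 41,700,000 (Cinder), …
Winners (4 units): Talon, Willow, Lumen, Novara.
Each winner pays its own bid: Talon $80,700,000, Willow $59,000,000, Lumen $47,350,000, Novara $42,950,000.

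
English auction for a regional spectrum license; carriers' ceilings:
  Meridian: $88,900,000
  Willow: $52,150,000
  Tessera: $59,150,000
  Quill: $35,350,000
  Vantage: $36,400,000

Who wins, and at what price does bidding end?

Limits ranked: 88,900,000 (Meridian) > 59,150,000 (Tessera) > 52,150,000 (Willow) > 36,400,000 (Vantage) > 35,350,000 (Quill)
Bidding ends when Tessera exits at $59,150,000; Meridian takes it.

Meridian wins at $59,150,000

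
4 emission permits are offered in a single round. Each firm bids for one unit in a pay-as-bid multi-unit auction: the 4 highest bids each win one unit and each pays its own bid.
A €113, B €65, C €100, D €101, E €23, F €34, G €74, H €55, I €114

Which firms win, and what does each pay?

I €114, A €113, D €101, C €100

Sorting: 114 (I), 113 (A), 101 (D), 100 (C), 74 (G), 65 (B), …
Winners (4 units): I, A, D, C.
Each winner pays its own bid: I €114, A €113, D €101, C €100.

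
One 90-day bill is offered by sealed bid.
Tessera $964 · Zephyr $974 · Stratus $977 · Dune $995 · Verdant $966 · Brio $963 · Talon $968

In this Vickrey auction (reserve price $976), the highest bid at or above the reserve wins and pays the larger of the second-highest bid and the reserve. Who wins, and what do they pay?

Bids ranked: 995 (Dune) > 977 (Stratus) > 974 (Zephyr) > 968 (Talon) > 966 (Verdant) > 964 (Tessera) > …
Dune has the top bid at or above the reserve ($995).
max(second-highest $977, reserve $976) = $977; the reserve does not bind.

Dune pays $977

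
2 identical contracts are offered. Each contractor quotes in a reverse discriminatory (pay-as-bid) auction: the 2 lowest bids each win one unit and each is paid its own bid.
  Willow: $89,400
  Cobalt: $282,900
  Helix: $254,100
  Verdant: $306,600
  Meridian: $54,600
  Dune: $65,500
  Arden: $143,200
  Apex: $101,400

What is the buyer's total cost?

Total cost: $120,100

Bids ranked low→high: 54,600 (Meridian), 65,500 (Dune), 89,400 (Willow), 101,400 (Apex), …
The 2 lowest are Meridian, Dune.
Total cost = 54,600 + 65,500 = $120,100.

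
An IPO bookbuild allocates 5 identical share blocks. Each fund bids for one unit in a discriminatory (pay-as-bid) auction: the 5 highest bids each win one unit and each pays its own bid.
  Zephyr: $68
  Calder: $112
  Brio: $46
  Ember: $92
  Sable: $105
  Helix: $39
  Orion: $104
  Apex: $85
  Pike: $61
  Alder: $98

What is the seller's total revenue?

Total revenue: $511

Ordering the bids: 112 (Calder), 105 (Sable), 104 (Orion), 98 (Alder), 92 (Ember), 85 (Apex), 68 (Zephyr), …
The 5 highest are Calder, Sable, Orion, Alder, Ember.
Total revenue = 112 + 105 + 104 + 98 + 92 = $511.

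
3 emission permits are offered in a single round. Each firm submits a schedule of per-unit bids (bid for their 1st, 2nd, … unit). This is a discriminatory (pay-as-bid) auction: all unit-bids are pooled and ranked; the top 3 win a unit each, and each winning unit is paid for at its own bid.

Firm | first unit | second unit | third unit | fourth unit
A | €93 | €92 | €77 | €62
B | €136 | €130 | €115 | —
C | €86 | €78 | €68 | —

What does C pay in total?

Pooled unit-bids ranked (top 3): 136 (B-1), 130 (B-2), 115 (B-3)
Next rejected bid: €93 (not a price — pay-as-bid).
C wins no units.

C pays €0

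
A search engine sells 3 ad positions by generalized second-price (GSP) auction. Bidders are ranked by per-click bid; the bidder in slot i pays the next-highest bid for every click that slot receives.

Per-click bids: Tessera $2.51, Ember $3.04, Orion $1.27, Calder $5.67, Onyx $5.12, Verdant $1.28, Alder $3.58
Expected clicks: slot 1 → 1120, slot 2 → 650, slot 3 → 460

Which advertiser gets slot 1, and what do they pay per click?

Per-click bids in order: $5.67 (Calder) > $5.12 (Onyx) > $3.58 (Alder) > $3.04 (Ember) > …
Slot 1 goes to the first-ranked bidder, Calder, who pays the next bid down: $5.12/click.

Calder; $5.12 per click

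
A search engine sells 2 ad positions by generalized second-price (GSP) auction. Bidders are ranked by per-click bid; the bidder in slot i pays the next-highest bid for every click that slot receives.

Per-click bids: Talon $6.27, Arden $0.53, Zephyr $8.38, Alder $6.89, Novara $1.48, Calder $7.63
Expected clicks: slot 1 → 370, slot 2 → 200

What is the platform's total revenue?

Per-click bids in order: $8.38 (Zephyr) > $7.63 (Calder) > $6.89 (Alder) > …
Slot 1: Zephyr pays $7.63 × 370 = $2823.10
Slot 2: Calder pays $6.89 × 200 = $1378.00
Total = $4201.10

Total revenue: $4201.10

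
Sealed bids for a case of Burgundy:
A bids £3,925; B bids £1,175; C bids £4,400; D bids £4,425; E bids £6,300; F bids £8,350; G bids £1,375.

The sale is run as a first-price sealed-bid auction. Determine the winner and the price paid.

F pays £8,350

Rule: the highest bidder wins and pays their own bid.
Sorting bids: 8,350 (F) > 6,300 (E) > 4,425 (D) > 4,400 (C) > 3,925 (A) > 1,375 (G) > …
F is highest → pays own bid, £8,350.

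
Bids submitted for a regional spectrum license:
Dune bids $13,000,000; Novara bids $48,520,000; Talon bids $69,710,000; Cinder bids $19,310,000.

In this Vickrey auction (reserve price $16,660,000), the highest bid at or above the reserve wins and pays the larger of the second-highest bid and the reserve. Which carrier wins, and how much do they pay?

Talon pays $48,520,000

Vickrey auction (reserve price $16,660,000): the highest bid at or above the reserve wins and pays the larger of the second-highest bid and the reserve.
Sorting bids: 69,710,000 (Talon) > 48,520,000 (Novara) > 19,310,000 (Cinder) > 13,000,000 (Dune)
Highest eligible bid: Talon at $69,710,000.
max(second-highest $48,520,000, reserve $16,660,000) = $48,520,000; the reserve does not bind.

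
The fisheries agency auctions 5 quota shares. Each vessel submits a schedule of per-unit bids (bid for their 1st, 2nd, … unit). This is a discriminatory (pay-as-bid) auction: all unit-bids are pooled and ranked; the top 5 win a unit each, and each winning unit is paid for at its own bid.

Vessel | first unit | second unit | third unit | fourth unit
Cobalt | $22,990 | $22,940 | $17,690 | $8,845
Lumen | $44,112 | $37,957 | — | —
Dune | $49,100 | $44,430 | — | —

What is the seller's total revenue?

Total revenue: $198,589

All unit-bids, highest first — top 5: 49,100 (Dune-1), 44,430 (Dune-2), 44,112 (Lumen-1), 37,957 (Lumen-2), 22,990 (Cobalt-1)
Next rejected bid: $22,940 (not a price — pay-as-bid).
Each winning unit pays its own bid.
Revenue = 49,100 + 44,430 + 44,112 + 37,957 + 22,990 = $198,589.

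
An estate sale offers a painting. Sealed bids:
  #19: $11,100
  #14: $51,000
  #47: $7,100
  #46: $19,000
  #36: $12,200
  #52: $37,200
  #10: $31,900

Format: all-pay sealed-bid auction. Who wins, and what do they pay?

Rule: the highest bidder wins the item, but every bidder pays their own bid.
Bids ranked: 51,000 (#14) > 37,200 (#52) > 31,900 (#10) > 19,000 (#46) > 12,200 (#36) > 11,100 (#19) > …
#14 wins with the top bid; all bids are sunk regardless.

#14 pays $51,000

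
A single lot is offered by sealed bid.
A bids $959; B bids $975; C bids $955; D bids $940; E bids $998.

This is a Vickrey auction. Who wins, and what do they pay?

Bids ranked: 998 (E) > 975 (B) > 959 (A) > 955 (C) > 940 (D)
E is highest; pays the second-highest bid, $975.

E pays $975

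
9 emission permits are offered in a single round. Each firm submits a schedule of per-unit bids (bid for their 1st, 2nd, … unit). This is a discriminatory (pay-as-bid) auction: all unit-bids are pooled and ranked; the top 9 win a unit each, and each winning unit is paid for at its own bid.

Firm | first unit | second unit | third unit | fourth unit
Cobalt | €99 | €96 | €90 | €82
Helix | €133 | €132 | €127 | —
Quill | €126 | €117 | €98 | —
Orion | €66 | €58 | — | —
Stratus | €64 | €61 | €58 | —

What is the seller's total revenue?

Total revenue: €1,018

All unit-bids, highest first — top 9: 133 (Helix-1), 132 (Helix-2), 127 (Helix-3), 126 (Quill-1), 117 (Quill-2), 99 (Cobalt-1), 98 (Quill-3), 96 (Cobalt-2), 90 (Cobalt-3)
Next rejected bid: €82 (not a price — pay-as-bid).
Each winning unit pays its own bid.
Revenue = 133 + 132 + 127 + 126 + 117 + 99 + 98 + 96 + 90 = €1,018.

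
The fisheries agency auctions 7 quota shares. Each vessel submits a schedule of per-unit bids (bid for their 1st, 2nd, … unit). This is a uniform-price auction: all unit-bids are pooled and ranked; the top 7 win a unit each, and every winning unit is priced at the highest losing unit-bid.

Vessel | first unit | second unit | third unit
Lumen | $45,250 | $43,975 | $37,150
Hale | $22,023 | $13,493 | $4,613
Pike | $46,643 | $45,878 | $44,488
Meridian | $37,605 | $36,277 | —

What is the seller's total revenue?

Total revenue: $253,939

Pooled unit-bids ranked (top 7): 46,643 (Pike-1), 45,878 (Pike-2), 45,250 (Lumen-1), 44,488 (Pike-3), 43,975 (Lumen-2), 37,605 (Meridian-1), 37,150 (Lumen-3)
Highest rejected unit-bid = $36,277.
Allocation: Lumen 3, Meridian 1, Pike 3. Every unit priced at $36,277.
Revenue = 7 × 36,277 = $253,939.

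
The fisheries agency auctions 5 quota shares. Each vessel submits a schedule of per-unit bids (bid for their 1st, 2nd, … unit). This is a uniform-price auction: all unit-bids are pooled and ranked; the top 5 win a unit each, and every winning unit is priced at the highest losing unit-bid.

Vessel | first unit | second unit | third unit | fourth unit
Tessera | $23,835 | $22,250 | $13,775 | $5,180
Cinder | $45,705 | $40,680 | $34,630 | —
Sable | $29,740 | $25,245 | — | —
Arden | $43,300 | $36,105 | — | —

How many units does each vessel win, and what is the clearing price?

Pooled unit-bids ranked (top 5): 45,705 (Cinder-1), 43,300 (Arden-1), 40,680 (Cinder-2), 36,105 (Arden-2), 34,630 (Cinder-3)
Highest rejected unit-bid = $29,740.
Allocation: Arden 2, Cinder 3.

Arden 2, Cinder 3; clearing price $29,740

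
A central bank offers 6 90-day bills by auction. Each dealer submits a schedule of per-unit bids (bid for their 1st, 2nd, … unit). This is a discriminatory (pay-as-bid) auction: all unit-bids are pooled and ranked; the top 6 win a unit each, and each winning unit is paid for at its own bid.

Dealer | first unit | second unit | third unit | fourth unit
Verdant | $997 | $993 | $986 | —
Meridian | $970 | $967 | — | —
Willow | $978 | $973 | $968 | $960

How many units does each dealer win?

Meridian 1, Verdant 3, Willow 2

Merging the schedules and taking the best 6: 997 (Verdant-1), 993 (Verdant-2), 986 (Verdant-3), 978 (Willow-1), 973 (Willow-2), 970 (Meridian-1)
Next rejected bid: $968 (not a price — pay-as-bid).
Allocation: Meridian 1, Verdant 3, Willow 2.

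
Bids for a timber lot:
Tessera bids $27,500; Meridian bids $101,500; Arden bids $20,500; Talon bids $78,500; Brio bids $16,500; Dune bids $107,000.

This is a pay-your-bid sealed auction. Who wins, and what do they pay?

Bids ranked: 107,000 (Dune) > 101,500 (Meridian) > 78,500 (Talon) > 27,500 (Tessera) > 20,500 (Arden) > 16,500 (Brio)
Dune has the highest bid and pays exactly that: $107,000.

Dune pays $107,000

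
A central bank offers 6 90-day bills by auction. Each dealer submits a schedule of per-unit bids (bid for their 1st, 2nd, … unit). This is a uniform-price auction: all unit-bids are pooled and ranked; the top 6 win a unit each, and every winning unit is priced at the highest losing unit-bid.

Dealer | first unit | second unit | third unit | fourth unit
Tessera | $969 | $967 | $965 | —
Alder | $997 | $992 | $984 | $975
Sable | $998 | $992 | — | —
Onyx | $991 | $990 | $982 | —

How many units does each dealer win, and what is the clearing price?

Alder 2, Onyx 2, Sable 2; clearing price $984

Pooled unit-bids ranked (top 6): 998 (Sable-1), 997 (Alder-1), 992 (Alder-2), 992 (Sable-2), 991 (Onyx-1), 990 (Onyx-2)
The (k+1)-th unit-bid is $984.
Allocation: Alder 2, Onyx 2, Sable 2.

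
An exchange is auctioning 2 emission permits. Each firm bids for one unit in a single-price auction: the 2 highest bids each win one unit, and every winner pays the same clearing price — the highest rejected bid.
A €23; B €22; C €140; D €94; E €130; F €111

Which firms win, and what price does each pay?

C, E; each pays €111

Ordering the bids: 140 (C), 130 (E), 111 (F), 94 (D), …
Top 2: C, E.
Highest unsuccessful bid: €111 → clearing price.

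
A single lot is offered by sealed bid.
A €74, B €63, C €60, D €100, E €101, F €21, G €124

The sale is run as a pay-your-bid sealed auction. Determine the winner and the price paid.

G pays €124

Bids in order: 124 (G) > 101 (E) > 100 (D) > 74 (A) > 63 (B) > 60 (C) > …
First-price: G pays what they bid, €124.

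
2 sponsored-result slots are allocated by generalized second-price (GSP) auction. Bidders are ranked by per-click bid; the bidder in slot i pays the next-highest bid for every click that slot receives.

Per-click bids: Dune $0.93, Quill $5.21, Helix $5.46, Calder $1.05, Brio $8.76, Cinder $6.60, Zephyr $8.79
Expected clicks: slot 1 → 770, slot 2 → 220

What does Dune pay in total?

Dune pays $0.00

Ranked by bid: $8.79 (Zephyr) > $8.76 (Brio) > $6.60 (Cinder) > …
Dune ranks below slot 2 → no slot, pays nothing.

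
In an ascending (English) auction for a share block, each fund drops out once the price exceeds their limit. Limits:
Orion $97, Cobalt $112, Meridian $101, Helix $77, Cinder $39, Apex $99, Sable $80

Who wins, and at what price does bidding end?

Cobalt wins at $101

Limits in order: 112 (Cobalt) > 101 (Meridian) > 99 (Apex) > 97 (Orion) > 80 (Sable) > 77 (Helix) > …
Once the price passes $101, only Cobalt is left; the hammer falls at Meridian's limit of $101.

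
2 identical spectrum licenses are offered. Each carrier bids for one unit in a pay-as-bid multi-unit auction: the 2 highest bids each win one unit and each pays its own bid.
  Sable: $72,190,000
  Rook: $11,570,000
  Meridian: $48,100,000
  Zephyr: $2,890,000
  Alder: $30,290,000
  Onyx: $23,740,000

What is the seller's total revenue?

Total revenue: $120,290,000

Bids ranked high→low: 72,190,000 (Sable), 48,100,000 (Meridian), 30,290,000 (Alder), 23,740,000 (Onyx), …
Winners (2 units): Sable, Meridian.
Total revenue = 72,190,000 + 48,100,000 = $120,290,000.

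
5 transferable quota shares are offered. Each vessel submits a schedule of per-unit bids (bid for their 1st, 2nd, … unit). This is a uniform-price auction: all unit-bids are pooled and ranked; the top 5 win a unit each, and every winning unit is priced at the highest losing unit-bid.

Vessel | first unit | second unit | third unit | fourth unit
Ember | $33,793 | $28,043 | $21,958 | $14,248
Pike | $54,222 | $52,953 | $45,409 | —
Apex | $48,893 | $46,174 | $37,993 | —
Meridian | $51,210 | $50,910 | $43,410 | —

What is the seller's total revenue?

Pooled unit-bids ranked (top 5): 54,222 (Pike-1), 52,953 (Pike-2), 51,210 (Meridian-1), 50,910 (Meridian-2), 48,893 (Apex-1)
Highest rejected unit-bid = $46,174.
Allocation: Apex 1, Meridian 2, Pike 2. Every unit priced at $46,174.
Revenue = 5 × 46,174 = $230,870.

Total revenue: $230,870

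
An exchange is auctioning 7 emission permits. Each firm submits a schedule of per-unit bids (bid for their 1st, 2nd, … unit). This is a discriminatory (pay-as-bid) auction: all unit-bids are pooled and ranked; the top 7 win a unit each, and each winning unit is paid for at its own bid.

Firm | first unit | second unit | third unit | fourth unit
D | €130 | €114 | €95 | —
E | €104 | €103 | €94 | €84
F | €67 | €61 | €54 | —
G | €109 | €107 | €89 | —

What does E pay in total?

E pays €207

All unit-bids, highest first — top 7: 130 (D-1), 114 (D-2), 109 (G-1), 107 (G-2), 104 (E-1), 103 (E-2), 95 (D-3)
Next rejected bid: €94 (not a price — pay-as-bid).
E's winning unit-bids: 104 + 103 = €207.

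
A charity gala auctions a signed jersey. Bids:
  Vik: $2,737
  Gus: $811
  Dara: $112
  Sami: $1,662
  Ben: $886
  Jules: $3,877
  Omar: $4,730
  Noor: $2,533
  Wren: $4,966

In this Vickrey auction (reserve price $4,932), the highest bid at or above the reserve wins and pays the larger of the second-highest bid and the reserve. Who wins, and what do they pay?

Vickrey auction (reserve price $4,932): the highest bid at or above the reserve wins and pays the larger of the second-highest bid and the reserve.
Bids ranked: 4,966 (Wren) > 4,730 (Omar) > 3,877 (Jules) > 2,737 (Vik) > 2,533 (Noor) > 1,662 (Sami) > …
Wren has the top bid at or above the reserve ($4,966).
Second-highest bid $4,730 is below the reserve $4,932, so the reserve binds → payment $4,932.

Wren pays $4,932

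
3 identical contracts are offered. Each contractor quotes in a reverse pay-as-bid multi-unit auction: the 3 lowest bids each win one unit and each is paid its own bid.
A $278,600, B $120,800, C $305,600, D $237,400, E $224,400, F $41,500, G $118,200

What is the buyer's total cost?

Sorting: 41,500 (F), 118,200 (G), 120,800 (B), 224,400 (E), 237,400 (D), …
Lowest 3: F, G, B.
Total cost = 41,500 + 118,200 + 120,800 = $280,500.

Total cost: $280,500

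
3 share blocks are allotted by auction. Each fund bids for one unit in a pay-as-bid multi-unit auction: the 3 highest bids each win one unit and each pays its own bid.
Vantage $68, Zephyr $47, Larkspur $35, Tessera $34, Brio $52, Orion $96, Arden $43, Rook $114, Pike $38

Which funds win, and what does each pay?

Rook $114, Orion $96, Vantage $68

Ordering the bids: 114 (Rook), 96 (Orion), 68 (Vantage), 52 (Brio), 47 (Zephyr), …
The 3 highest are Rook, Orion, Vantage.
Each winner pays its own bid: Rook $114, Orion $96, Vantage $68.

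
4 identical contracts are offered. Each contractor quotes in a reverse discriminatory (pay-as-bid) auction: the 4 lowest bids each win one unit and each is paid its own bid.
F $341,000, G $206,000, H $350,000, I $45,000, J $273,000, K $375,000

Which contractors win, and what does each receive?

Ordering the bids: 45,000 (I), 206,000 (G), 273,000 (J), 341,000 (F), 350,000 (H), 375,000 (K)
Winners (4 units): I, G, J, F.
Each winner is paid its own bid: I $45,000, G $206,000, J $273,000, F $341,000.

I $45,000, G $206,000, J $273,000, F $341,000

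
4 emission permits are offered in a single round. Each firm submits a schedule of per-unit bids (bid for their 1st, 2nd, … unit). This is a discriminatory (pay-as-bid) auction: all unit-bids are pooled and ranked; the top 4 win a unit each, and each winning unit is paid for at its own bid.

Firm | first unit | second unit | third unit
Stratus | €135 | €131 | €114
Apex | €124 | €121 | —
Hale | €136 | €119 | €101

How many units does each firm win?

Pooled unit-bids ranked (top 4): 136 (Hale-1), 135 (Stratus-1), 131 (Stratus-2), 124 (Apex-1)
Next rejected bid: €121 (not a price — pay-as-bid).
Allocation: Apex 1, Hale 1, Stratus 2.

Apex 1, Hale 1, Stratus 2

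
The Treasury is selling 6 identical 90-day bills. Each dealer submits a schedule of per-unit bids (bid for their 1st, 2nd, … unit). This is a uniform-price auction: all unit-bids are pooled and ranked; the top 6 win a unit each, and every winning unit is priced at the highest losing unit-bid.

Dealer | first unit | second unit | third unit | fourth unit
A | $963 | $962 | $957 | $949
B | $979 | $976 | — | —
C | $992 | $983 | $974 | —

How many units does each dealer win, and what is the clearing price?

A 1, B 2, C 3; clearing price $962

Merging the schedules and taking the best 6: 992 (C-1), 983 (C-2), 979 (B-1), 976 (B-2), 974 (C-3), 963 (A-1)
The (k+1)-th unit-bid is $962.
Allocation: A 1, B 2, C 3.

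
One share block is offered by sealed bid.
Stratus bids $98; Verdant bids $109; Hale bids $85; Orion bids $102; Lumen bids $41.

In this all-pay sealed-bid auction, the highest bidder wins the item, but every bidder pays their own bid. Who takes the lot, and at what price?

All-pay sealed-bid auction: the highest bidder wins the item, but every bidder pays their own bid.
Bids ranked: 109 (Verdant) > 102 (Orion) > 98 (Stratus) > 85 (Hale) > 41 (Lumen)
Verdant wins with the top bid; all bids are sunk regardless.

Verdant pays $109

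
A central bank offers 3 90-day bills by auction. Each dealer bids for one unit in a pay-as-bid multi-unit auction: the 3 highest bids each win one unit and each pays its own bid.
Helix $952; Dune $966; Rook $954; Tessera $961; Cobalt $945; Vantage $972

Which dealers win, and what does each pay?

Vantage $972, Dune $966, Tessera $961

Bids ranked high→low: 972 (Vantage), 966 (Dune), 961 (Tessera), 954 (Rook), 952 (Helix), …
Winners (3 units): Vantage, Dune, Tessera.
Each winner pays its own bid: Vantage $972, Dune $966, Tessera $961.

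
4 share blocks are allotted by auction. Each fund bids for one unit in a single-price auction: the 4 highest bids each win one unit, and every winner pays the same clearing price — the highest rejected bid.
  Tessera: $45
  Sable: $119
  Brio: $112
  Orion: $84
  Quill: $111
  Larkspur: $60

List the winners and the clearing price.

Sorting: 119 (Sable), 112 (Brio), 111 (Quill), 84 (Orion), 60 (Larkspur), 45 (Tessera)
The 4 highest are Sable, Brio, Quill, Orion.
Clearing price = highest rejected bid = $60.

Sable, Brio, Quill, Orion; each pays $60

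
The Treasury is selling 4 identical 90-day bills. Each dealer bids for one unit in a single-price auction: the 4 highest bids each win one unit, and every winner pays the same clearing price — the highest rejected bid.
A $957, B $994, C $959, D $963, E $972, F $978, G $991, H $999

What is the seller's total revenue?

Total revenue: $3,888

Bids ranked high→low: 999 (H), 994 (B), 991 (G), 978 (F), 972 (E), 963 (D), …
The 4 highest are H, B, G, F.
Clearing price = highest rejected bid = $972.
Total revenue = 4 × $972 = $3,888.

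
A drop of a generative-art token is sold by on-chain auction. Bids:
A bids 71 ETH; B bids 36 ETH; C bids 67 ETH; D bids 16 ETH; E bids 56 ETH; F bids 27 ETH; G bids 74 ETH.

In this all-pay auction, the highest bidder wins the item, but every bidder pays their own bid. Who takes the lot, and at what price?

Rule: the highest bidder wins the item, but every bidder pays their own bid.
Sorting bids: 74 (G) > 71 (A) > 67 (C) > 56 (E) > 36 (B) > 27 (F) > …
G is highest and takes the item; every bidder forfeits their bid.

G pays 74 ETH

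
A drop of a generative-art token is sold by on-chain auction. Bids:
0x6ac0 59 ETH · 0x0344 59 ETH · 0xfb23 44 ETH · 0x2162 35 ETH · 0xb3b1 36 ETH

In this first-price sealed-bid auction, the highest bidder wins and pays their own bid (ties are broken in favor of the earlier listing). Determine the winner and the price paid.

Bids in order: 59 (0x6ac0) > 59 (0x0344) > 44 (0xfb23) > 36 (0xb3b1) > 35 (0x2162)
0x6ac0 and 0x0344 tie at 59 ETH; tie-break gives it to 0x6ac0.
0x6ac0 is highest → pays own bid, 59 ETH.

0x6ac0 pays 59 ETH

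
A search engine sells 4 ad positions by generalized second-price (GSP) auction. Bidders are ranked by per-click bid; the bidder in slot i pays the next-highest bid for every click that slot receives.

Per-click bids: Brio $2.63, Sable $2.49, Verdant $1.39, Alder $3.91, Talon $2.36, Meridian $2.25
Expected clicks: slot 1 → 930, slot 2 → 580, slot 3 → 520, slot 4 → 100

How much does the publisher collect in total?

Total revenue: $5342.30

Ranked by bid: $3.91 (Alder) > $2.63 (Brio) > $2.49 (Sable) > $2.36 (Talon) > $2.25 (Meridian) > …
Slot 1: Alder pays $2.63 × 930 = $2445.90
Slot 2: Brio pays $2.49 × 580 = $1444.20
Slot 3: Sable pays $2.36 × 520 = $1227.20
Slot 4: Talon pays $2.25 × 100 = $225.00
Total = $5342.30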